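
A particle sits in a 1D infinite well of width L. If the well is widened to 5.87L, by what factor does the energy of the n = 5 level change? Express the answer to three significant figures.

0.0290

E_n ∝ 1/L², so the energy scales by 1/5.87² = 0.0290.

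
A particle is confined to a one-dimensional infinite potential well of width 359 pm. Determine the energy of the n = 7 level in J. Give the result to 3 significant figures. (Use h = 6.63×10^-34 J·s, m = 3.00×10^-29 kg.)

For an infinite well E_n = n²h²/(8mL²), so E_1 = h²/(8mL²) = (6.63×10^-34)²/(8·3.00×10^-29·(3.59×10^-10 m)²) = 1.421×10^-20 J.
Then E_7 = 7²·E_1 = 49·1.421×10^-20 J = 6.96×10^-19 J.

E_7 = 6.96×10^-19 J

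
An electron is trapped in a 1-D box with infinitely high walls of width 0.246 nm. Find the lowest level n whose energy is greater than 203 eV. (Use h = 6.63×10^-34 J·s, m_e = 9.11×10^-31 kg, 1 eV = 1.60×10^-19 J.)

E_1 = h²/(8m_eL²) = 9.967×10^-19 J = 6.229 eV.
Need n² > 203/6.229 = 32.59, i.e. n > 5.709.
The smallest integer satisfying this is n = 6.

n = 6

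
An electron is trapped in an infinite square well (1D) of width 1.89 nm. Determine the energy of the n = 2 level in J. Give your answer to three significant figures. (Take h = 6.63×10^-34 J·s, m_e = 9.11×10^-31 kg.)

E_2 = 6.75×10^-20 J

For an infinite well E_n = n²h²/(8m_eL²), so E_1 = h²/(8m_eL²) = (6.63×10^-34)²/(8·9.11×10^-31·(1.89×10^-9 m)²) = 1.688×10^-20 J.
Then E_2 = 2²·E_1 = 4·1.688×10^-20 J = 6.75×10^-20 J.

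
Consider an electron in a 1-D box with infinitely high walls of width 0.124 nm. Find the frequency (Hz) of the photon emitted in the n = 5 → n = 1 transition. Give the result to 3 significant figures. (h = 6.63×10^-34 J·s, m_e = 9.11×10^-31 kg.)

f = 1.42×10^17 Hz

E_1 = h²/(8m_eL²) = 3.923×10^-18 J and ΔE = (5² − 1²)E_1 = 9.415×10^-17 J.
f = ΔE/h = 9.415×10^-17/6.63×10^-34 = 1.42×10^17 Hz.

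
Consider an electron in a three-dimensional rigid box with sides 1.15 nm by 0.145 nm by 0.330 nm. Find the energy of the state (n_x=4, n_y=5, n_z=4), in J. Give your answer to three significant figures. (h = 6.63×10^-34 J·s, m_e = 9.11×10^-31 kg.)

For a 3D rectangular well E = (h²/8m_e)·Σ n_i²/L_i² = (6.63×10^-34)²/(8·9.11×10^-31) · [4²/(1.15 nm)² + 5²/(0.145 nm)² + 4²/(0.330 nm)²].
Evaluating gives E = 8.13×10^-17 J.

E = 8.13×10^-17 J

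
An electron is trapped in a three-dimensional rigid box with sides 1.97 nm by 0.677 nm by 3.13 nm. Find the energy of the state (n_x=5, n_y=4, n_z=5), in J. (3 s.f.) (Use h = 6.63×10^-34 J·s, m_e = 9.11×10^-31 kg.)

For a 3D rectangular well E = (h²/8m_e)·Σ n_i²/L_i² = (6.63×10^-34)²/(8·9.11×10^-31) · [5²/(1.97 nm)² + 4²/(0.677 nm)² + 5²/(3.13 nm)²].
Evaluating gives E = 2.65×10^-18 J.

E = 2.65×10^-18 J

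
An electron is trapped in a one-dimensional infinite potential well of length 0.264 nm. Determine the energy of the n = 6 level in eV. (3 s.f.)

E_6 = 194 eV

For an infinite well E_n = n²h²/(8m_eL²), so E_1 = h²/(8m_eL²) = (6.626×10^-34)²/(8·9.109×10^-31·(2.64×10^-10 m)²) = 8.644×10^-19 J.
Then E_6 = 6²·E_1 = 36·8.644×10^-19 J = 3.112×10^-17 J.
Converting, E_6 = 3.112×10^-17 J / (1.602×10^-19 J/eV) = 194 eV.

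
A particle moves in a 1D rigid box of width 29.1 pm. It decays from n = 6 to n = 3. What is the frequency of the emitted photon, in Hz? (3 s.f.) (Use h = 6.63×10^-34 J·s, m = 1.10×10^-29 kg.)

f = 2.40×10^17 Hz

E_1 = h²/(8mL²) = 5.899×10^-18 J and ΔE = (6² − 3²)E_1 = 1.593×10^-16 J.
f = ΔE/h = 1.593×10^-16/6.63×10^-34 = 2.40×10^17 Hz.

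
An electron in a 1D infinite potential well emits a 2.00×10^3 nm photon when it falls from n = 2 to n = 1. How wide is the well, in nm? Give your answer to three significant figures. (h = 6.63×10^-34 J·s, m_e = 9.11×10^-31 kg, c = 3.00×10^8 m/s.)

L = 1.35 nm

The photon carries ΔE = hc/λ = 6.63×10^-34·3.00×10^8/2.00×10^-6 m = 9.945×10^-20 J.
Since ΔE = (2² − 1²)E_1, E_1 = 3.315×10^-20 J, and L = h/√(8m_eE_1) = 1.35×10^-9 m = 1.35 nm.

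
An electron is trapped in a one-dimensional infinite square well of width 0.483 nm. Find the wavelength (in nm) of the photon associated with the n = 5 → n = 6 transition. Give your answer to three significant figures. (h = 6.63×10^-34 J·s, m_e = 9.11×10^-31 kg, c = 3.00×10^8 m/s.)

λ = 69.9 nm

E_1 = h²/(8m_eL²) = 2.585×10^-19 J, so ΔE = (6² − 5²)E_1 = 2.844×10^-18 J.
λ = hc/ΔE = (6.63×10^-34·3.00×10^8)/2.844×10^-18 = 6.99×10^-8 m = 69.9 nm.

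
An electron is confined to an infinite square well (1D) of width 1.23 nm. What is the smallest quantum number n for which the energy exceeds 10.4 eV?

n = 7

E_1 = h²/(8m_eL²) = 3.982×10^-20 J = 0.2486 eV.
Need n² > 10.4/0.2486 = 41.83, i.e. n > 6.468.
The smallest integer satisfying this is n = 7.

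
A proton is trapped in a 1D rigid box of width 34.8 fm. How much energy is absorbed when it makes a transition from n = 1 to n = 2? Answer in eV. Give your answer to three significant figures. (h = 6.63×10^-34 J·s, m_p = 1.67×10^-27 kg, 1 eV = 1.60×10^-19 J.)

E_1 = h²/(8m_pL²) = 2.717×10^-14 J.
|ΔE| = |1² − 2²|·E_1 = 3·2.717×10^-14 J = 8.151×10^-14 J = 5.09×10^5 eV.

|ΔE| = 5.09×10^5 eV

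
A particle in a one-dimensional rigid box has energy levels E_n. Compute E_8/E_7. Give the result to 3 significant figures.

1.31

E_n ∝ n², so E_8/E_7 = 8²/7² = 64/49 = 1.31.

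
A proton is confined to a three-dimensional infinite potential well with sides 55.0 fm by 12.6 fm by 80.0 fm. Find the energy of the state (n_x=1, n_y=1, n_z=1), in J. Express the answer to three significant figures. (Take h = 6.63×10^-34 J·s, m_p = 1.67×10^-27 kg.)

E = 2.23×10^-13 J

For a 3D rectangular well E = (h²/8m_p)·Σ n_i²/L_i² = (6.63×10^-34)²/(8·1.67×10^-27) · [1²/(55.0 fm)² + 1²/(12.6 fm)² + 1²/(80.0 fm)²].
Evaluating gives E = 2.23×10^-13 J.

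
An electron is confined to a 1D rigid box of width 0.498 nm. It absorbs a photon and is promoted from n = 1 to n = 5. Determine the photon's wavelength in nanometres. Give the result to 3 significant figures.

λ = 34.1 nm

E_1 = h²/(8m_eL²) = 2.429×10^-19 J, so ΔE = (5² − 1²)E_1 = 5.830×10^-18 J.
λ = hc/ΔE = (6.626×10^-34·2.998×10^8)/5.830×10^-18 = 3.41×10^-8 m = 34.1 nm.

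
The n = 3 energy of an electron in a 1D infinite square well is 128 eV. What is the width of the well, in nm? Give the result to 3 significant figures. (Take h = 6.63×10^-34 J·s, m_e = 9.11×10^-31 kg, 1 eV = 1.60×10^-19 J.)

From E_n = n²h²/(8m_eL²), L = n·h/√(8m_eE_n).
E_3 = 128 eV = 2.048×10^-17 J, so L = 3·6.63×10^-34/√(8·9.11×10^-31·2.048×10^-17) = 1.63×10^-10 m = 0.163 nm.

L = 0.163 nm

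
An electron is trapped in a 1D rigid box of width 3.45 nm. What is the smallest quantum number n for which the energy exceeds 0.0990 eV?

E_1 = h²/(8m_eL²) = 5.062×10^-21 J = 0.03160 eV.
Need n² > 0.0990/0.03160 = 3.133, i.e. n > 1.770.
The smallest integer satisfying this is n = 2.

n = 2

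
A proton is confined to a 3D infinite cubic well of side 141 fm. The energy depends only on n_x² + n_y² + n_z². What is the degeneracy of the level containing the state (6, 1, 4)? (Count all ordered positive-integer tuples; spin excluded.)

The level has n_x² + n_y² + n_z² = 53. The ordered positive-integer solutions are (1, 4, 6), (1, 6, 4), (4, 1, 6), (4, 6, 1), (6, 1, 4), (6, 4, 1).
That gives 6 states.

degeneracy = 6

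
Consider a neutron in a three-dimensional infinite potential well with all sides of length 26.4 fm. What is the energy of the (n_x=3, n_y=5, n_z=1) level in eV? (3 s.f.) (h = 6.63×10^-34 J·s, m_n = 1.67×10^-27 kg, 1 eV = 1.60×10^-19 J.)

E = 1.03×10^7 eV

For a 3D rectangular well E = (h²/8m_n)·Σ n_i²/L_i² = (6.63×10^-34)²/(8·1.67×10^-27) · [3²/(26.4 fm)² + 5²/(26.4 fm)² + 1²/(26.4 fm)²].
Evaluating gives E = 1.652×10^-12 J = 1.03×10^7 eV.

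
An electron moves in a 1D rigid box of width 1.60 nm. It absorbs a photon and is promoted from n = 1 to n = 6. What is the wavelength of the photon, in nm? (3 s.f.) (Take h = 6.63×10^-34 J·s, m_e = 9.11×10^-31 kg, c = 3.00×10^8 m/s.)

E_1 = h²/(8m_eL²) = 2.356×10^-20 J, so ΔE = (6² − 1²)E_1 = 8.246×10^-19 J.
λ = hc/ΔE = (6.63×10^-34·3.00×10^8)/8.246×10^-19 = 2.41×10^-7 m = 241 nm.

λ = 241 nm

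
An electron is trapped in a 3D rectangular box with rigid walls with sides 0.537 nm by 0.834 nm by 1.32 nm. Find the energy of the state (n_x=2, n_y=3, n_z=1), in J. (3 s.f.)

For a 3D rectangular well E = (h²/8m_e)·Σ n_i²/L_i² = (6.626×10^-34)²/(8·9.109×10^-31) · [2²/(0.537 nm)² + 3²/(0.834 nm)² + 1²/(1.32 nm)²].
Evaluating gives E = 1.65×10^-18 J.

E = 1.65×10^-18 J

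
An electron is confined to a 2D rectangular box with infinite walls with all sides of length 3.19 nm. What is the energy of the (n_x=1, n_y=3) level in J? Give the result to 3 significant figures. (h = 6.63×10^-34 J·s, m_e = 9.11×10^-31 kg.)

For a 2D rectangular well E = (h²/8m_e)·Σ n_i²/L_i² = (6.63×10^-34)²/(8·9.11×10^-31) · [1²/(3.19 nm)² + 3²/(3.19 nm)²].
Evaluating gives E = 5.93×10^-20 J.

E = 5.93×10^-20 J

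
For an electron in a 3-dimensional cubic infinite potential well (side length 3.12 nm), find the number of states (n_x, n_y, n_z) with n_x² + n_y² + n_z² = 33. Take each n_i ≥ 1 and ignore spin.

degeneracy = 6

The level has n_x² + n_y² + n_z² = 33. The ordered positive-integer solutions are (1, 4, 4), (2, 2, 5), (2, 5, 2), (4, 1, 4), (4, 4, 1), (5, 2, 2).
That gives 6 states.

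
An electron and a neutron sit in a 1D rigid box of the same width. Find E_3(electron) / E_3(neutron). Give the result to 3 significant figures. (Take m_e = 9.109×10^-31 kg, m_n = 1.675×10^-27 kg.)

1.84×10^3

E_n ∝ 1/m at fixed n and L, so the ratio is m_n/m_e = 1.675×10^-27/9.109×10^-31 = 1.84×10^3.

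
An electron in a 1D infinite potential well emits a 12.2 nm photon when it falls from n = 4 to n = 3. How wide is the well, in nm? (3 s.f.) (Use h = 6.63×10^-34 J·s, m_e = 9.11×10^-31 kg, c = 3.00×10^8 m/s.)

L = 0.161 nm

The photon carries ΔE = hc/λ = 6.63×10^-34·3.00×10^8/1.22×10^-8 m = 1.630×10^-17 J.
Since ΔE = (4² − 3²)E_1, E_1 = 2.329×10^-18 J, and L = h/√(8m_eE_1) = 1.61×10^-10 m = 0.161 nm.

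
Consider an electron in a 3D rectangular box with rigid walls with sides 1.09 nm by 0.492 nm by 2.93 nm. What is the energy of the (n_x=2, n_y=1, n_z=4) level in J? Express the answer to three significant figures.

For a 3D rectangular well E = (h²/8m_e)·Σ n_i²/L_i² = (6.626×10^-34)²/(8·9.109×10^-31) · [2²/(1.09 nm)² + 1²/(0.492 nm)² + 4²/(2.93 nm)²].
Evaluating gives E = 5.64×10^-19 J.

E = 5.64×10^-19 J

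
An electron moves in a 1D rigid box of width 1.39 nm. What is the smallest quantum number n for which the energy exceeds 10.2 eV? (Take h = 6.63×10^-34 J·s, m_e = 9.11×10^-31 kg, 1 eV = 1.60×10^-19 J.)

E_1 = h²/(8m_eL²) = 3.122×10^-20 J = 0.1951 eV.
Need n² > 10.2/0.1951 = 52.28, i.e. n > 7.230.
The smallest integer satisfying this is n = 8.

n = 8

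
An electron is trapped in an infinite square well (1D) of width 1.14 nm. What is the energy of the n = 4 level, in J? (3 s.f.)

E_4 = 7.42×10^-19 J

For an infinite well E_n = n²h²/(8m_eL²), so E_1 = h²/(8m_eL²) = (6.626×10^-34)²/(8·9.109×10^-31·(1.14×10^-9 m)²) = 4.636×10^-20 J.
Then E_4 = 4²·E_1 = 16·4.636×10^-20 J = 7.42×10^-19 J.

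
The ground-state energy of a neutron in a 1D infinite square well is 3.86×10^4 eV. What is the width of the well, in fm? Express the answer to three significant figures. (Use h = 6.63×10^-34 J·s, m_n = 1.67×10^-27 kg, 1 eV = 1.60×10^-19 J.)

L = 73.0 fm

From E_n = n²h²/(8m_nL²), L = n·h/√(8m_nE_n).
E_1 = 3.86×10^4 eV = 6.176×10^-15 J, so L = 1·6.63×10^-34/√(8·1.67×10^-27·6.176×10^-15) = 7.30×10^-14 m = 73.0 fm.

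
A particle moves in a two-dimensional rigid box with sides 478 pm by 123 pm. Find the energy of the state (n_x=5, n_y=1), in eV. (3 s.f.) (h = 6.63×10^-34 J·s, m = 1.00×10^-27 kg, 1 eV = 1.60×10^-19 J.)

For a 2D rectangular well E = (h²/8m)·Σ n_i²/L_i² = (6.63×10^-34)²/(8·1.00×10^-27) · [5²/(478 pm)² + 1²/(123 pm)²].
Evaluating gives E = 9.644×10^-21 J = 0.0603 eV.

E = 0.0603 eV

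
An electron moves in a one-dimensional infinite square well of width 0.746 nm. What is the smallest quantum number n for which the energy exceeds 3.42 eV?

n = 3

E_1 = h²/(8m_eL²) = 1.083×10^-19 J = 0.6760 eV.
Need n² > 3.42/0.6760 = 5.059, i.e. n > 2.249.
The smallest integer satisfying this is n = 3.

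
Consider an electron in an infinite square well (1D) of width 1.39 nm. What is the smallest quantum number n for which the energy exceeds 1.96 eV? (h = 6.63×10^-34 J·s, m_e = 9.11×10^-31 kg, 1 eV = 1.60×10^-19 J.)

E_1 = h²/(8m_eL²) = 3.122×10^-20 J = 0.1951 eV.
Need n² > 1.96/0.1951 = 10.05, i.e. n > 3.170.
The smallest integer satisfying this is n = 4.

n = 4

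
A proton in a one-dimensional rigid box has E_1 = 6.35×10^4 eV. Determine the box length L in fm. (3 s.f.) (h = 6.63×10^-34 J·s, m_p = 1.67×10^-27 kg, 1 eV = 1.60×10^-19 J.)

From E_n = n²h²/(8m_pL²), L = n·h/√(8m_pE_n).
E_1 = 6.35×10^4 eV = 1.016×10^-14 J, so L = 1·6.63×10^-34/√(8·1.67×10^-27·1.016×10^-14) = 5.69×10^-14 m = 56.9 fm.

L = 56.9 fm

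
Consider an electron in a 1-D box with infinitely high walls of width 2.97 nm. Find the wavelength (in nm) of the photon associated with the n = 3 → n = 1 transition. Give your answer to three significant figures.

E_1 = h²/(8m_eL²) = 6.830×10^-21 J, so ΔE = (3² − 1²)E_1 = 5.464×10^-20 J.
λ = hc/ΔE = (6.626×10^-34·2.998×10^8)/5.464×10^-20 = 3.64×10^-6 m = 3.64×10^3 nm.

λ = 3.64×10^3 nm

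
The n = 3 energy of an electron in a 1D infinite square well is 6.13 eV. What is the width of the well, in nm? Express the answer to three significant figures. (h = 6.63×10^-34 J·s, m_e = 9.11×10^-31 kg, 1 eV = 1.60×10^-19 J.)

L = 0.744 nm

From E_n = n²h²/(8m_eL²), L = n·h/√(8m_eE_n).
E_3 = 6.13 eV = 9.808×10^-19 J, so L = 3·6.63×10^-34/√(8·9.11×10^-31·9.808×10^-19) = 7.44×10^-10 m = 0.744 nm.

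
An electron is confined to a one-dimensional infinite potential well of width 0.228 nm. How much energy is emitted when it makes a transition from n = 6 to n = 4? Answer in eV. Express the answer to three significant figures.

E_1 = h²/(8m_eL²) = 1.159×10^-18 J.
|ΔE| = |6² − 4²|·E_1 = 20·1.159×10^-18 J = 2.318×10^-17 J = 145 eV.

|ΔE| = 145 eV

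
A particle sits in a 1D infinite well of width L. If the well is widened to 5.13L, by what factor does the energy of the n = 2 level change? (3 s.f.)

E_n ∝ 1/L², so the energy scales by 1/5.13² = 0.0380.

0.0380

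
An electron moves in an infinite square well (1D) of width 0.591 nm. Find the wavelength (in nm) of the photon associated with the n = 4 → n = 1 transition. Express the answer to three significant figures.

E_1 = h²/(8m_eL²) = 1.725×10^-19 J, so ΔE = (4² − 1²)E_1 = 2.587×10^-18 J.
λ = hc/ΔE = (6.626×10^-34·2.998×10^8)/2.587×10^-18 = 7.68×10^-8 m = 76.8 nm.

λ = 76.8 nm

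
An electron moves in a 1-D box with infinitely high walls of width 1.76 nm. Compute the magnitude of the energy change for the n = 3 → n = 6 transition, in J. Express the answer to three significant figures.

|ΔE| = 5.25×10^-19 J

E_1 = h²/(8m_eL²) = 1.945×10^-20 J.
|ΔE| = |3² − 6²|·E_1 = 27·1.945×10^-20 J = 5.25×10^-19 J.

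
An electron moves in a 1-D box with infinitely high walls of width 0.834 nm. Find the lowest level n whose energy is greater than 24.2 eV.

E_1 = h²/(8m_eL²) = 8.662×10^-20 J = 0.5407 eV.
Need n² > 24.2/0.5407 = 44.76, i.e. n > 6.690.
The smallest integer satisfying this is n = 7.

n = 7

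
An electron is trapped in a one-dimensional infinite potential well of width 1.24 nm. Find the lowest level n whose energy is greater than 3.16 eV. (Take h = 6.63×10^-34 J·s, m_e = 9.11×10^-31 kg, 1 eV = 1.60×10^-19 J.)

E_1 = h²/(8m_eL²) = 3.923×10^-20 J = 0.2452 eV.
Need n² > 3.16/0.2452 = 12.89, i.e. n > 3.590.
The smallest integer satisfying this is n = 4.

n = 4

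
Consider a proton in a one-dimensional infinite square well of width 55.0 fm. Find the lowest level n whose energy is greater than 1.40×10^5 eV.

n = 2

E_1 = h²/(8m_pL²) = 1.084×10^-14 J = 6.767×10^4 eV.
Need n² > 1.40×10^5/6.767×10^4 = 2.069, i.e. n > 1.438.
The smallest integer satisfying this is n = 2.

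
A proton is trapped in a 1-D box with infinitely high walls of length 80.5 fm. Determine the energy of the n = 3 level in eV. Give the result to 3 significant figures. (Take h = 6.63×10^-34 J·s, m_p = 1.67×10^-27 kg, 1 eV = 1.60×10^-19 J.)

E_3 = 2.86×10^5 eV

For an infinite well E_n = n²h²/(8m_pL²), so E_1 = h²/(8m_pL²) = (6.63×10^-34)²/(8·1.67×10^-27·(8.05×10^-14 m)²) = 5.077×10^-15 J.
Then E_3 = 3²·E_1 = 9·5.077×10^-15 J = 4.569×10^-14 J.
Converting, E_3 = 4.569×10^-14 J / (1.60×10^-19 J/eV) = 2.86×10^5 eV.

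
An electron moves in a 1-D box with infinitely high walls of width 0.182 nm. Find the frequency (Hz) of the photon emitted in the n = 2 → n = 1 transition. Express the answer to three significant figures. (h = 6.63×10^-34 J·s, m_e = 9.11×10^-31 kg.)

E_1 = h²/(8m_eL²) = 1.821×10^-18 J and ΔE = (2² − 1²)E_1 = 5.463×10^-18 J.
f = ΔE/h = 5.463×10^-18/6.63×10^-34 = 8.24×10^15 Hz.

f = 8.24×10^15 Hz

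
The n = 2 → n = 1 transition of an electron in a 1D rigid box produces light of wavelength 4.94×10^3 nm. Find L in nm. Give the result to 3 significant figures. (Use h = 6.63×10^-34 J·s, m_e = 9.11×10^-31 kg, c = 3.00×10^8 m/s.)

The photon carries ΔE = hc/λ = 6.63×10^-34·3.00×10^8/4.94×10^-6 m = 4.026×10^-20 J.
Since ΔE = (2² − 1²)E_1, E_1 = 1.342×10^-20 J, and L = h/√(8m_eE_1) = 2.12×10^-9 m = 2.12 nm.

L = 2.12 nm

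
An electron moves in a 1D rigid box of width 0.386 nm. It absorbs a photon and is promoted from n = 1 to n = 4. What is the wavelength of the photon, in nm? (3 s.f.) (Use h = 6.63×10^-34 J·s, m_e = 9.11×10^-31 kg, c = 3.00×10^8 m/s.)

E_1 = h²/(8m_eL²) = 4.048×10^-19 J, so ΔE = (4² − 1²)E_1 = 6.072×10^-18 J.
λ = hc/ΔE = (6.63×10^-34·3.00×10^8)/6.072×10^-18 = 3.28×10^-8 m = 32.8 nm.

λ = 32.8 nm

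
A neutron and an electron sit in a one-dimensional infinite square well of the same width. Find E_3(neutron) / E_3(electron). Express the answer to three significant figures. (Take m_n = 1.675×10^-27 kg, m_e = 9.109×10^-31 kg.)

E_n ∝ 1/m at fixed n and L, so the ratio is m_e/m_n = 9.109×10^-31/1.675×10^-27 = 5.44×10^-4.

5.44×10^-4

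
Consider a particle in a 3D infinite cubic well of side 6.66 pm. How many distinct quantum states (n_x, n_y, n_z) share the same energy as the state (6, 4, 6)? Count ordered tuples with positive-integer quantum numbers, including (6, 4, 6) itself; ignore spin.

degeneracy = 3

The level has n_x² + n_y² + n_z² = 88. The ordered positive-integer solutions are (4, 6, 6), (6, 4, 6), (6, 6, 4).
That gives 3 states.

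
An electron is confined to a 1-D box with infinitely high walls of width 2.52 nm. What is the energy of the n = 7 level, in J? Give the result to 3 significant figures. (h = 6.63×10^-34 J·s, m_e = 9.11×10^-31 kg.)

For an infinite well E_n = n²h²/(8m_eL²), so E_1 = h²/(8m_eL²) = (6.63×10^-34)²/(8·9.11×10^-31·(2.52×10^-9 m)²) = 9.498×10^-21 J.
Then E_7 = 7²·E_1 = 49·9.498×10^-21 J = 4.65×10^-19 J.

E_7 = 4.65×10^-19 J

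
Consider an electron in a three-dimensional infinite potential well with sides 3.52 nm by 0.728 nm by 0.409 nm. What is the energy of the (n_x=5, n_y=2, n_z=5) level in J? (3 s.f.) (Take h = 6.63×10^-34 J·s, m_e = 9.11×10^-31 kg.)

For a 3D rectangular well E = (h²/8m_e)·Σ n_i²/L_i² = (6.63×10^-34)²/(8·9.11×10^-31) · [5²/(3.52 nm)² + 2²/(0.728 nm)² + 5²/(0.409 nm)²].
Evaluating gives E = 9.59×10^-18 J.

E = 9.59×10^-18 J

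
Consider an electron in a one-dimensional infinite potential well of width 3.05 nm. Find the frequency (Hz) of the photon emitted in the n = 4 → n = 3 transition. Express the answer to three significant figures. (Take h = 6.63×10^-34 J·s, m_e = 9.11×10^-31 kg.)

E_1 = h²/(8m_eL²) = 6.484×10^-21 J and ΔE = (4² − 3²)E_1 = 4.539×10^-20 J.
f = ΔE/h = 4.539×10^-20/6.63×10^-34 = 6.85×10^13 Hz.

f = 6.85×10^13 Hz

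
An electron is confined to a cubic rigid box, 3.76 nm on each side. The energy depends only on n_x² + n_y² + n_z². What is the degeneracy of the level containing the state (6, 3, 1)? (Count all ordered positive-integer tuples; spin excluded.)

The level has n_x² + n_y² + n_z² = 46. The ordered positive-integer solutions are (1, 3, 6), (1, 6, 3), (3, 1, 6), (3, 6, 1), (6, 1, 3), (6, 3, 1).
That gives 6 states.

degeneracy = 6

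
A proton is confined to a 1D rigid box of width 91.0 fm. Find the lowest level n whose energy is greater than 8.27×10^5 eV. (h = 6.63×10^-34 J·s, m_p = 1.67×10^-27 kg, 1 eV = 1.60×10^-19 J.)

n = 6

E_1 = h²/(8m_pL²) = 3.973×10^-15 J = 2.483×10^4 eV.
Need n² > 8.27×10^5/2.483×10^4 = 33.31, i.e. n > 5.771.
The smallest integer satisfying this is n = 6.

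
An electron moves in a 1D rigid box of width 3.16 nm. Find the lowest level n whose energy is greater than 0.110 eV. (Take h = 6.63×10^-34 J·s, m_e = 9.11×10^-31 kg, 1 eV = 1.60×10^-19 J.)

E_1 = h²/(8m_eL²) = 6.040×10^-21 J = 0.03775 eV.
Need n² > 0.110/0.03775 = 2.914, i.e. n > 1.707.
The smallest integer satisfying this is n = 2.

n = 2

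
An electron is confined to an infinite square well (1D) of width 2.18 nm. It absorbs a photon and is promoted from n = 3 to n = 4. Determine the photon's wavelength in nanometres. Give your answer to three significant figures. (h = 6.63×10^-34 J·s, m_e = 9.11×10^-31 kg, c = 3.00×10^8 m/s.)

λ = 2.24×10^3 nm

E_1 = h²/(8m_eL²) = 1.269×10^-20 J, so ΔE = (4² − 3²)E_1 = 8.883×10^-20 J.
λ = hc/ΔE = (6.63×10^-34·3.00×10^8)/8.883×10^-20 = 2.24×10^-6 m = 2.24×10^3 nm.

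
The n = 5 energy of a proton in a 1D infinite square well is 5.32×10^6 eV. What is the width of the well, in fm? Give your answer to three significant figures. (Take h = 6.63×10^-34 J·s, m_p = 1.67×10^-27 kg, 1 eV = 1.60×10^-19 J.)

From E_n = n²h²/(8m_pL²), L = n·h/√(8m_pE_n).
E_5 = 5.32×10^6 eV = 8.512×10^-13 J, so L = 5·6.63×10^-34/√(8·1.67×10^-27·8.512×10^-13) = 3.11×10^-14 m = 31.1 fm.

L = 31.1 fm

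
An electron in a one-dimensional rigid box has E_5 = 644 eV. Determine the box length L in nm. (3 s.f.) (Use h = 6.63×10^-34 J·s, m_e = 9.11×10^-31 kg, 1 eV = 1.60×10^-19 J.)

L = 0.121 nm

From E_n = n²h²/(8m_eL²), L = n·h/√(8m_eE_n).
E_5 = 644 eV = 1.030×10^-16 J, so L = 5·6.63×10^-34/√(8·9.11×10^-31·1.030×10^-16) = 1.21×10^-10 m = 0.121 nm.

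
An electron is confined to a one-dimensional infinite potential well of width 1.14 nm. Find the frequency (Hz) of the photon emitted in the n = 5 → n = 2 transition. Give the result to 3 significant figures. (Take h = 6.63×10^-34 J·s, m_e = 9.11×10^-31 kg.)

E_1 = h²/(8m_eL²) = 4.641×10^-20 J and ΔE = (5² − 2²)E_1 = 9.746×10^-19 J.
f = ΔE/h = 9.746×10^-19/6.63×10^-34 = 1.47×10^15 Hz.

f = 1.47×10^15 Hz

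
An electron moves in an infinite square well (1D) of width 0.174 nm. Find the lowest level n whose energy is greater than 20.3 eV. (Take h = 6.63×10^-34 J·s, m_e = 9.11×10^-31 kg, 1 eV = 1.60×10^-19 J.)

n = 2

E_1 = h²/(8m_eL²) = 1.992×10^-18 J = 12.45 eV.
Need n² > 20.3/12.45 = 1.631, i.e. n > 1.277.
The smallest integer satisfying this is n = 2.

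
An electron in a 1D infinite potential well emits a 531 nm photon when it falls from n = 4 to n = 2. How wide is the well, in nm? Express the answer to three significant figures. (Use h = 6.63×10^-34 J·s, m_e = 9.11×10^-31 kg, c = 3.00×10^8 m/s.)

The photon carries ΔE = hc/λ = 6.63×10^-34·3.00×10^8/5.31×10^-7 m = 3.746×10^-19 J.
Since ΔE = (4² − 2²)E_1, E_1 = 3.122×10^-20 J, and L = h/√(8m_eE_1) = 1.39×10^-9 m = 1.39 nm.

L = 1.39 nm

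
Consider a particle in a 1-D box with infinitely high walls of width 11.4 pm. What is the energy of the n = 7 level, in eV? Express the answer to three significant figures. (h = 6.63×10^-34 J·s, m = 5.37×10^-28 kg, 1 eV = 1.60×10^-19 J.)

For an infinite well E_n = n²h²/(8mL²), so E_1 = h²/(8mL²) = (6.63×10^-34)²/(8·5.37×10^-28·(1.14×10^-11 m)²) = 7.873×10^-19 J.
Then E_7 = 7²·E_1 = 49·7.873×10^-19 J = 3.858×10^-17 J.
Converting, E_7 = 3.858×10^-17 J / (1.60×10^-19 J/eV) = 241 eV.

E_7 = 241 eV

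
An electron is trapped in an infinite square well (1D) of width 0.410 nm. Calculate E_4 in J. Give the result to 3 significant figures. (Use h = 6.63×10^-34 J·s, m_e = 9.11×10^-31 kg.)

E_4 = 5.74×10^-18 J

For an infinite well E_n = n²h²/(8m_eL²), so E_1 = h²/(8m_eL²) = (6.63×10^-34)²/(8·9.11×10^-31·(4.10×10^-10 m)²) = 3.588×10^-19 J.
Then E_4 = 4²·E_1 = 16·3.588×10^-19 J = 5.74×10^-18 J.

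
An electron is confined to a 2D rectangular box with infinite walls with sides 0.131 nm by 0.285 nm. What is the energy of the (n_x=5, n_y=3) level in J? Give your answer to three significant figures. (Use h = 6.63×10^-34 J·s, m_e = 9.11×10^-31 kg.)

For a 2D rectangular well E = (h²/8m_e)·Σ n_i²/L_i² = (6.63×10^-34)²/(8·9.11×10^-31) · [5²/(0.131 nm)² + 3²/(0.285 nm)²].
Evaluating gives E = 9.45×10^-17 J.

E = 9.45×10^-17 J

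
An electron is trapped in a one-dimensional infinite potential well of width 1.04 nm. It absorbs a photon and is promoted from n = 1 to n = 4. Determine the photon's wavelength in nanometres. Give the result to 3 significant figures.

λ = 238 nm

E_1 = h²/(8m_eL²) = 5.570×10^-20 J, so ΔE = (4² − 1²)E_1 = 8.355×10^-19 J.
λ = hc/ΔE = (6.626×10^-34·2.998×10^8)/8.355×10^-19 = 2.38×10^-7 m = 238 nm.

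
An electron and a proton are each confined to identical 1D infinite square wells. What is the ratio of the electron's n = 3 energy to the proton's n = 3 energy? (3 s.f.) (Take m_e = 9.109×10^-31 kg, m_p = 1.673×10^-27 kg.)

E_n ∝ 1/m at fixed n and L, so the ratio is m_p/m_e = 1.673×10^-27/9.109×10^-31 = 1.84×10^3.

1.84×10^3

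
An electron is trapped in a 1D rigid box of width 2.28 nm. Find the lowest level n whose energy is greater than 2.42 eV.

n = 6

E_1 = h²/(8m_eL²) = 1.159×10^-20 J = 0.07235 eV.
Need n² > 2.42/0.07235 = 33.45, i.e. n > 5.784.
The smallest integer satisfying this is n = 6.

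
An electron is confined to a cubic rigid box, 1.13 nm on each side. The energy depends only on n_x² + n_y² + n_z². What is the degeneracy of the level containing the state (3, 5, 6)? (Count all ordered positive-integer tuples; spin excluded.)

degeneracy = 6

The level has n_x² + n_y² + n_z² = 70. The ordered positive-integer solutions are (3, 5, 6), (3, 6, 5), (5, 3, 6), (5, 6, 3), (6, 3, 5), (6, 5, 3).
That gives 6 states.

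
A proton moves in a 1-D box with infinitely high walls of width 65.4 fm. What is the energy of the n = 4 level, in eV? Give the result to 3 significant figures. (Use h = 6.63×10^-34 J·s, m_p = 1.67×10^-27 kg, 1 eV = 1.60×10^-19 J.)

For an infinite well E_n = n²h²/(8m_pL²), so E_1 = h²/(8m_pL²) = (6.63×10^-34)²/(8·1.67×10^-27·(6.54×10^-14 m)²) = 7.692×10^-15 J.
Then E_4 = 4²·E_1 = 16·7.692×10^-15 J = 1.231×10^-13 J.
Converting, E_4 = 1.231×10^-13 J / (1.60×10^-19 J/eV) = 7.69×10^5 eV.

E_4 = 7.69×10^5 eV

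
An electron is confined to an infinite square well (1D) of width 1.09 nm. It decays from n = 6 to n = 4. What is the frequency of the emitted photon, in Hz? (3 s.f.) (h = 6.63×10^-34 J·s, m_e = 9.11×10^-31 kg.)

f = 1.53×10^15 Hz

E_1 = h²/(8m_eL²) = 5.077×10^-20 J and ΔE = (6² − 4²)E_1 = 1.015×10^-18 J.
f = ΔE/h = 1.015×10^-18/6.63×10^-34 = 1.53×10^15 Hz.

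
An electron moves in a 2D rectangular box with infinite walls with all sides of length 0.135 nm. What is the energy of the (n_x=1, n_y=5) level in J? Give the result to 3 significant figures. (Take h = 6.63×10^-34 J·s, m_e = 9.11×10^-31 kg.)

E = 8.60×10^-17 J

For a 2D rectangular well E = (h²/8m_e)·Σ n_i²/L_i² = (6.63×10^-34)²/(8·9.11×10^-31) · [1²/(0.135 nm)² + 5²/(0.135 nm)²].
Evaluating gives E = 8.60×10^-17 J.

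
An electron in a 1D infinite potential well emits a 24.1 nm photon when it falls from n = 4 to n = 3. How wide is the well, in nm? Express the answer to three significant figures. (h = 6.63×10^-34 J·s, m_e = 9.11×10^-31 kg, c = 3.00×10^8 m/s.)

The photon carries ΔE = hc/λ = 6.63×10^-34·3.00×10^8/2.41×10^-8 m = 8.253×10^-18 J.
Since ΔE = (4² − 3²)E_1, E_1 = 1.179×10^-18 J, and L = h/√(8m_eE_1) = 2.26×10^-10 m = 0.226 nm.

L = 0.226 nm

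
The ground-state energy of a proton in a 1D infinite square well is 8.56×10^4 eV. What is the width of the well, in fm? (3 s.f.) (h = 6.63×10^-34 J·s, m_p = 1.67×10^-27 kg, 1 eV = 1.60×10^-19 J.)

L = 49.0 fm

From E_n = n²h²/(8m_pL²), L = n·h/√(8m_pE_n).
E_1 = 8.56×10^4 eV = 1.370×10^-14 J, so L = 1·6.63×10^-34/√(8·1.67×10^-27·1.370×10^-14) = 4.90×10^-14 m = 49.0 fm.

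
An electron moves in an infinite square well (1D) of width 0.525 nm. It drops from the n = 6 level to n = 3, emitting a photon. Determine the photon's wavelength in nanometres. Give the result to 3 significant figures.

E_1 = h²/(8m_eL²) = 2.186×10^-19 J, so ΔE = (6² − 3²)E_1 = 5.902×10^-18 J.
λ = hc/ΔE = (6.626×10^-34·2.998×10^8)/5.902×10^-18 = 3.37×10^-8 m = 33.7 nm.

λ = 33.7 nm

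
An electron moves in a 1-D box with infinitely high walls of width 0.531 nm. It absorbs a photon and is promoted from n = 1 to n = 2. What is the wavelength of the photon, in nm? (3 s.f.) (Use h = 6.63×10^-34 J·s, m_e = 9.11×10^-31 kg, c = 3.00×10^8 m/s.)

λ = 310 nm

E_1 = h²/(8m_eL²) = 2.139×10^-19 J, so ΔE = (2² − 1²)E_1 = 6.417×10^-19 J.
λ = hc/ΔE = (6.63×10^-34·3.00×10^8)/6.417×10^-19 = 3.10×10^-7 m = 310 nm.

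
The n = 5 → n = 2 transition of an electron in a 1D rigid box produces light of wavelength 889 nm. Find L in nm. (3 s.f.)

L = 2.38 nm

The photon carries ΔE = hc/λ = 6.626×10^-34·2.998×10^8/8.89×10^-7 m = 2.235×10^-19 J.
Since ΔE = (5² − 2²)E_1, E_1 = 1.064×10^-20 J, and L = h/√(8m_eE_1) = 2.38×10^-9 m = 2.38 nm.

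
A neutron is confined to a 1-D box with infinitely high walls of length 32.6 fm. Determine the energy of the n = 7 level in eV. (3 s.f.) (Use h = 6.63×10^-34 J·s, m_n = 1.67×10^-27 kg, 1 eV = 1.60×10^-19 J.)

E_7 = 9.48×10^6 eV

For an infinite well E_n = n²h²/(8m_nL²), so E_1 = h²/(8m_nL²) = (6.63×10^-34)²/(8·1.67×10^-27·(3.26×10^-14 m)²) = 3.096×10^-14 J.
Then E_7 = 7²·E_1 = 49·3.096×10^-14 J = 1.517×10^-12 J.
Converting, E_7 = 1.517×10^-12 J / (1.60×10^-19 J/eV) = 9.48×10^6 eV.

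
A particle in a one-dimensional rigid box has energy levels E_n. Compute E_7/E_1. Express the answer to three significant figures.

49.0

E_n ∝ n², so E_7/E_1 = 7²/1² = 49/1 = 49.0.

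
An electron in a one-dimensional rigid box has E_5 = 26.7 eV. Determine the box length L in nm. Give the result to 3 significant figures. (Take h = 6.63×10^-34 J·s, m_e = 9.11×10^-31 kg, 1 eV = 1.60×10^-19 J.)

From E_n = n²h²/(8m_eL²), L = n·h/√(8m_eE_n).
E_5 = 26.7 eV = 4.272×10^-18 J, so L = 5·6.63×10^-34/√(8·9.11×10^-31·4.272×10^-18) = 5.94×10^-10 m = 0.594 nm.

L = 0.594 nm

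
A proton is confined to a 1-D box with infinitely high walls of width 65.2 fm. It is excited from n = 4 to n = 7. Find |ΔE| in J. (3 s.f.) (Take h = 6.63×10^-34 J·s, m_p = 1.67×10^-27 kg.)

E_1 = h²/(8m_pL²) = 7.740×10^-15 J.
|ΔE| = |4² − 7²|·E_1 = 33·7.740×10^-15 J = 2.55×10^-13 J.

|ΔE| = 2.55×10^-13 J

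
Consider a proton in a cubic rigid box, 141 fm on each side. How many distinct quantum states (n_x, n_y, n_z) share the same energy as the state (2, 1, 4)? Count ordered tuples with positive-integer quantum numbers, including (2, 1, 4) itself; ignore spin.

degeneracy = 6

The level has n_x² + n_y² + n_z² = 21. The ordered positive-integer solutions are (1, 2, 4), (1, 4, 2), (2, 1, 4), (2, 4, 1), (4, 1, 2), (4, 2, 1).
That gives 6 states.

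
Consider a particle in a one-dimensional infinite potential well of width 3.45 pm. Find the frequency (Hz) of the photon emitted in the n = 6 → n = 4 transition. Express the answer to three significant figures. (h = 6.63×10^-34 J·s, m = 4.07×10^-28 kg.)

f = 3.42×10^17 Hz

E_1 = h²/(8mL²) = 1.134×10^-17 J and ΔE = (6² − 4²)E_1 = 2.268×10^-16 J.
f = ΔE/h = 2.268×10^-16/6.63×10^-34 = 3.42×10^17 Hz.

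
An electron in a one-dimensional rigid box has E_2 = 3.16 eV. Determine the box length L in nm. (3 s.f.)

From E_n = n²h²/(8m_eL²), L = n·h/√(8m_eE_n).
E_2 = 3.16 eV = 5.062×10^-19 J, so L = 2·6.626×10^-34/√(8·9.109×10^-31·5.062×10^-19) = 6.90×10^-10 m = 0.690 nm.

L = 0.690 nm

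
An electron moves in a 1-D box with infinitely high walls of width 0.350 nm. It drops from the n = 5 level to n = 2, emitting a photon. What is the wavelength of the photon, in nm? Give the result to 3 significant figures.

E_1 = h²/(8m_eL²) = 4.918×10^-19 J, so ΔE = (5² − 2²)E_1 = 1.033×10^-17 J.
λ = hc/ΔE = (6.626×10^-34·2.998×10^8)/1.033×10^-17 = 1.92×10^-8 m = 19.2 nm.

λ = 19.2 nm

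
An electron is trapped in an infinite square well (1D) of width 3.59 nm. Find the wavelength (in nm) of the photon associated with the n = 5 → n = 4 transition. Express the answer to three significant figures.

λ = 4.72×10^3 nm

E_1 = h²/(8m_eL²) = 4.675×10^-21 J, so ΔE = (5² − 4²)E_1 = 4.208×10^-20 J.
λ = hc/ΔE = (6.626×10^-34·2.998×10^8)/4.208×10^-20 = 4.72×10^-6 m = 4.72×10^3 nm.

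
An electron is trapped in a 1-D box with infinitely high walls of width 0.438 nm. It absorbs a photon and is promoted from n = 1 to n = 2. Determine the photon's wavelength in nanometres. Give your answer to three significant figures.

λ = 211 nm

E_1 = h²/(8m_eL²) = 3.140×10^-19 J, so ΔE = (2² − 1²)E_1 = 9.420×10^-19 J.
λ = hc/ΔE = (6.626×10^-34·2.998×10^8)/9.420×10^-19 = 2.11×10^-7 m = 211 nm.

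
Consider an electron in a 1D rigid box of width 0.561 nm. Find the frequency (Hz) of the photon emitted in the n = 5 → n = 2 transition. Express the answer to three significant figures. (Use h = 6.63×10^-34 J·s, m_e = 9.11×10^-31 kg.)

f = 6.07×10^15 Hz

E_1 = h²/(8m_eL²) = 1.916×10^-19 J and ΔE = (5² − 2²)E_1 = 4.024×10^-18 J.
f = ΔE/h = 4.024×10^-18/6.63×10^-34 = 6.07×10^15 Hz.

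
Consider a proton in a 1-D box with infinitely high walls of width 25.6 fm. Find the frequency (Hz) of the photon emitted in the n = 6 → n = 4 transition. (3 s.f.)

E_1 = h²/(8m_pL²) = 5.005×10^-14 J and ΔE = (6² − 4²)E_1 = 1.001×10^-12 J.
f = ΔE/h = 1.001×10^-12/6.626×10^-34 = 1.51×10^21 Hz.

f = 1.51×10^21 Hz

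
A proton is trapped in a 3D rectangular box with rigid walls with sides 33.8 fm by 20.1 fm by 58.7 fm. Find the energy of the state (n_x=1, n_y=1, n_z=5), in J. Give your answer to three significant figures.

E = 3.48×10^-13 J

For a 3D rectangular well E = (h²/8m_p)·Σ n_i²/L_i² = (6.626×10^-34)²/(8·1.673×10^-27) · [1²/(33.8 fm)² + 1²/(20.1 fm)² + 5²/(58.7 fm)²].
Evaluating gives E = 3.48×10^-13 J.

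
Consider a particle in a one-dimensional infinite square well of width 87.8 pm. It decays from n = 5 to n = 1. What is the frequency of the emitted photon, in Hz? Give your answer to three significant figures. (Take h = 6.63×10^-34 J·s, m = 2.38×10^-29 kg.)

E_1 = h²/(8mL²) = 2.995×10^-19 J and ΔE = (5² − 1²)E_1 = 7.188×10^-18 J.
f = ΔE/h = 7.188×10^-18/6.63×10^-34 = 1.08×10^16 Hz.

f = 1.08×10^16 Hz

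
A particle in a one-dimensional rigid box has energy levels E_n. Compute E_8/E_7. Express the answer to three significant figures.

1.31

E_n ∝ n², so E_8/E_7 = 8²/7² = 64/49 = 1.31.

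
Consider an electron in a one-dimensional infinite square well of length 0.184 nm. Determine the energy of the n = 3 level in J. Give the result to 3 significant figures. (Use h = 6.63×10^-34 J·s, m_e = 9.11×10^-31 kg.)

For an infinite well E_n = n²h²/(8m_eL²), so E_1 = h²/(8m_eL²) = (6.63×10^-34)²/(8·9.11×10^-31·(1.84×10^-10 m)²) = 1.781×10^-18 J.
Then E_3 = 3²·E_1 = 9·1.781×10^-18 J = 1.60×10^-17 J.

E_3 = 1.60×10^-17 J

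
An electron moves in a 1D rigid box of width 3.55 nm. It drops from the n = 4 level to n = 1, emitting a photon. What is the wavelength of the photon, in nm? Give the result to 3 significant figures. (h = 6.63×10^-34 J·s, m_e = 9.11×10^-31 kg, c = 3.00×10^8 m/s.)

λ = 2.77×10^3 nm

E_1 = h²/(8m_eL²) = 4.786×10^-21 J, so ΔE = (4² − 1²)E_1 = 7.179×10^-20 J.
λ = hc/ΔE = (6.63×10^-34·3.00×10^8)/7.179×10^-20 = 2.77×10^-6 m = 2.77×10^3 nm.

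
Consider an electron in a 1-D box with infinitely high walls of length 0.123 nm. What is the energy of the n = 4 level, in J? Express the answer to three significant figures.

E_4 = 6.37×10^-17 J

For an infinite well E_n = n²h²/(8m_eL²), so E_1 = h²/(8m_eL²) = (6.626×10^-34)²/(8·9.109×10^-31·(1.23×10^-10 m)²) = 3.982×10^-18 J.
Then E_4 = 4²·E_1 = 16·3.982×10^-18 J = 6.37×10^-17 J.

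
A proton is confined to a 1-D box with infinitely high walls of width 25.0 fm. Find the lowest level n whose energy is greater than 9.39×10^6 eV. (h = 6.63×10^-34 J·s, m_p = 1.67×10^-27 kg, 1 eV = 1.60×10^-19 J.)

E_1 = h²/(8m_pL²) = 5.264×10^-14 J = 3.290×10^5 eV.
Need n² > 9.39×10^6/3.290×10^5 = 28.54, i.e. n > 5.342.
The smallest integer satisfying this is n = 6.

n = 6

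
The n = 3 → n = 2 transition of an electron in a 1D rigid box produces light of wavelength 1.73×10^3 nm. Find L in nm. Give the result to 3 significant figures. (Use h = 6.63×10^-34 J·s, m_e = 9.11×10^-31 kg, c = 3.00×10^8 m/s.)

The photon carries ΔE = hc/λ = 6.63×10^-34·3.00×10^8/1.73×10^-6 m = 1.150×10^-19 J.
Since ΔE = (3² − 2²)E_1, E_1 = 2.300×10^-20 J, and L = h/√(8m_eE_1) = 1.62×10^-9 m = 1.62 nm.

L = 1.62 nm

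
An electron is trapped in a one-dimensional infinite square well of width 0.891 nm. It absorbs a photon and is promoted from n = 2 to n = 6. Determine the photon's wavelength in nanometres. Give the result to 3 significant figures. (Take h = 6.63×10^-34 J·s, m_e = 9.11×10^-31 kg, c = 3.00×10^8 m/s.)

E_1 = h²/(8m_eL²) = 7.597×10^-20 J, so ΔE = (6² − 2²)E_1 = 2.431×10^-18 J.
λ = hc/ΔE = (6.63×10^-34·3.00×10^8)/2.431×10^-18 = 8.18×10^-8 m = 81.8 nm.

λ = 81.8 nm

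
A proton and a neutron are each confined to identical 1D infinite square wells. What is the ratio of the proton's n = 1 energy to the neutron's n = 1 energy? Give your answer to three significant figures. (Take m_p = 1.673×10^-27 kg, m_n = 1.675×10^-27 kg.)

1.00

E_n ∝ 1/m at fixed n and L, so the ratio is m_n/m_p = 1.675×10^-27/1.673×10^-27 = 1.00.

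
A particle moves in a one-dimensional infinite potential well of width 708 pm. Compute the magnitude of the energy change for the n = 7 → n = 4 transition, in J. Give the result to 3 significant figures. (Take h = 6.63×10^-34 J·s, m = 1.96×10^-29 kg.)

E_1 = h²/(8mL²) = 5.593×10^-21 J.
|ΔE| = |7² − 4²|·E_1 = 33·5.593×10^-21 J = 1.85×10^-19 J.

|ΔE| = 1.85×10^-19 J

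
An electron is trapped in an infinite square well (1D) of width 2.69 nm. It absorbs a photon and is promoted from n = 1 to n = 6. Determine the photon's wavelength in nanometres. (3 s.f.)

λ = 682 nm

E_1 = h²/(8m_eL²) = 8.326×10^-21 J, so ΔE = (6² − 1²)E_1 = 2.914×10^-19 J.
λ = hc/ΔE = (6.626×10^-34·2.998×10^8)/2.914×10^-19 = 6.82×10^-7 m = 682 nm.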